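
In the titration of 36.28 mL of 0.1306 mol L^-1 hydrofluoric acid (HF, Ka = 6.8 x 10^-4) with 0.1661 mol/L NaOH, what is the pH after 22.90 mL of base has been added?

3.78

Initial n(HF) = 0.1306 x 0.03628 = 0.004738 mol.
n(NaOH) added = 0.1661 x 0.02290 = 0.003804 mol, converting that many moles of HF to F-.
Remaining n(HF) = 0.0009345 mol; n(F-) = 0.003804 mol.
By Henderson-Hasselbalch, pH = pKa + log([A^-]/[HA]) = 3.17 + log(0.003804/0.0009345) = 3.17 + (+0.61) = 3.78.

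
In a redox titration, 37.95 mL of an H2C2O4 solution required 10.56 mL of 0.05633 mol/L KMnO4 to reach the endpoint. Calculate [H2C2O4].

n(KMnO4) = 0.05633 x 0.01056 = 0.0005948 mol.
From the balanced equation, 2 mol KMnO4 reacts with 5 mol H2C2O4, so n(H2C2O4) = 0.0005948 x 5/2 = 0.001487 mol.
[H2C2O4] = 0.001487 / 0.03795 L = 0.0392 M.

0.0392 M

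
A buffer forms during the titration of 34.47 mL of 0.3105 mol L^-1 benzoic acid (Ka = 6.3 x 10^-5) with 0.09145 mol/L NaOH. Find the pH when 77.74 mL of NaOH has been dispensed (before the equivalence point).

Initial n(C6H5COOH) = 0.3105 x 0.03447 = 0.01070 mol.
n(NaOH) added = 0.09145 x 0.07774 = 0.007109 mol, converting that many moles of C6H5COOH to C6H5COO-.
Remaining n(C6H5COOH) = 0.003594 mol; n(C6H5COO-) = 0.007109 mol.
By Henderson-Hasselbalch, pH = pKa + log([A^-]/[HA]) = 4.20 + log(0.007109/0.003594) = 4.20 + (+0.30) = 4.50.

4.50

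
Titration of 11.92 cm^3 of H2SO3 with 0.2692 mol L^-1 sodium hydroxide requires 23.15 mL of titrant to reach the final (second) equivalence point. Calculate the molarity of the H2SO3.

0.261 M

n(NaOH) = 0.2692 x 0.02315 = 0.006232 mol.
At the final (second) equivalence point, 2 mol OH^- react per mol H2SO3, so n(H2SO3) = 0.006232 / 2 = 0.003116 mol.
[H2SO3] = 0.003116 / 0.01192 L = 0.261 M.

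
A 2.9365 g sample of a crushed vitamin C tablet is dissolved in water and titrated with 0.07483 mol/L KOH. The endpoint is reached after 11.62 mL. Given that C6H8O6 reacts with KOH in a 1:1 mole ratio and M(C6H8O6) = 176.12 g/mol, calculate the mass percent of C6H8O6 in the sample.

n(KOH) = 0.07483 x 0.01162 = 0.0008695 mol.
n(C6H8O6) = 0.0008695 / 1 = 0.0008695 mol.
mass of C6H8O6 = 0.0008695 x 176.12 = 0.1531 g.
% purity = 0.1531 / 2.9365 x 100 = 5.22%.

5.22%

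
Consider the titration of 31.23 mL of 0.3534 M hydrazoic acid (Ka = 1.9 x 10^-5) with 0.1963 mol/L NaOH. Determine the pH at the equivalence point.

n(HN3) = 0.3534 x 0.03123 = 0.01104 mol; V(NaOH) at equivalence = 0.01104/0.1963 = 0.05622 L.
At equivalence all the acid is converted to N3-; total volume = 0.03123 + 0.05622 = 0.08745 L, so [N3-] = 0.01104/0.08745 = 0.1262 M.
Kb = Kw/Ka = 1.0e-14 / 1.9 x 10^-5 = 5.26e-10.
[OH^-] = sqrt(Kb x [N3-]) = sqrt(5.26e-10 x 0.1262) = 8.15e-6 M.
pOH = 5.09, so pH = 14.00 - 5.09 = 8.91.

8.91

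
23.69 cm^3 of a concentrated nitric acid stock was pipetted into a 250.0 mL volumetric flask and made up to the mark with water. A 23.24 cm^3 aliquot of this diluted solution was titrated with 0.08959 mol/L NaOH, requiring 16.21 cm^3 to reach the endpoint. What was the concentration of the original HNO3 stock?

0.659 M

n(NaOH) = 0.08959 x 0.01621 = 0.001452 mol.
n(HNO3) in the aliquot = 0.001452 mol.
[diluted HNO3] = 0.001452 / 0.02324 = 0.06249 M.
Dilution factor = 250.0/23.69 = 10.55, so [stock] = 0.06249 x 10.55 = 0.659 M.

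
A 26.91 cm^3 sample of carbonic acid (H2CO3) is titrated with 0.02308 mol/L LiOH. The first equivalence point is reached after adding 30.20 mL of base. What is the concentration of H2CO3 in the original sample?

0.0259 M

n(LiOH) = 0.02308 x 0.03020 = 0.0006970 mol.
At the first equivalence point, 1 mol OH^- react per mol H2CO3, so n(H2CO3) = 0.0006970 / 1 = 0.0006970 mol.
[H2CO3] = 0.0006970 / 0.02691 L = 0.0259 M.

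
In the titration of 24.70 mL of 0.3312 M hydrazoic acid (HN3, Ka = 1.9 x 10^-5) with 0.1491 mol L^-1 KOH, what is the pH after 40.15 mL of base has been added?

5.16

Initial n(HN3) = 0.3312 x 0.02470 = 0.008181 mol.
n(KOH) added = 0.1491 x 0.04015 = 0.005986 mol, converting that many moles of HN3 to N3-.
Remaining n(HN3) = 0.002194 mol; n(N3-) = 0.005986 mol.
By Henderson-Hasselbalch, pH = pKa + log([A^-]/[HA]) = 4.72 + log(0.005986/0.002194) = 4.72 + (+0.44) = 5.16.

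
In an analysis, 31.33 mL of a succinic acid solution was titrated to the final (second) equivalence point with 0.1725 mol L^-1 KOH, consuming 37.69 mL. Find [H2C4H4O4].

0.104 M

n(KOH) = 0.1725 x 0.03769 = 0.006502 mol.
At the final (second) equivalence point, 2 mol OH^- react per mol H2C4H4O4, so n(H2C4H4O4) = 0.006502 / 2 = 0.003251 mol.
[H2C4H4O4] = 0.003251 / 0.03133 L = 0.104 M.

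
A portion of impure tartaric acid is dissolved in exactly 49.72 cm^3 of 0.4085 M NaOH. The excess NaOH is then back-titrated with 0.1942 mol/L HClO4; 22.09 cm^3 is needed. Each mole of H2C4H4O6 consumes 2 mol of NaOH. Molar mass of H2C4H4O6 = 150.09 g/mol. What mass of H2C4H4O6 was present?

Total n(NaOH) added = 0.4085 x 0.04972 = 0.02031 mol.
n(HClO4) used = 0.1942 x 0.02209 = 0.004290 mol, which equals the excess n(NaOH).
So n(NaOH) consumed by the sample = 0.02031 - 0.004290 = 0.01602 mol.
n(H2C4H4O6) = 0.01602 / 2 = 0.008010 mol.
mass = 0.008010 mol x 150.09 g/mol = 1.20 g.

1.20 g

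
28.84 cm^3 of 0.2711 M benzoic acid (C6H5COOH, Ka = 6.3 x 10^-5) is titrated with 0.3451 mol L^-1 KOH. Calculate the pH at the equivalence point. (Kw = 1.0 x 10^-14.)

8.69

n(C6H5COOH) = 0.2711 x 0.02884 = 0.007819 mol; V(KOH) at equivalence = 0.007819/0.3451 = 0.02266 L.
At equivalence all the acid is converted to C6H5COO-; total volume = 0.02884 + 0.02266 = 0.05150 L, so [C6H5COO-] = 0.007819/0.05150 = 0.1518 M.
Kb = Kw/Ka = 1.0e-14 / 6.3 x 10^-5 = 1.59e-10.
[OH^-] = sqrt(Kb x [C6H5COO-]) = sqrt(1.59e-10 x 0.1518) = 4.91e-6 M.
pOH = 5.31, so pH = 14.00 - 5.31 = 8.69.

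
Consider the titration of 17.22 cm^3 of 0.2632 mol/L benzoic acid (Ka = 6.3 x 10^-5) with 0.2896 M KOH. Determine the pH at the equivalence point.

8.67

n(C6H5COOH) = 0.2632 x 0.01722 = 0.004532 mol; V(KOH) at equivalence = 0.004532/0.2896 = 0.01565 L.
At equivalence all the acid is converted to C6H5COO-; total volume = 0.01722 + 0.01565 = 0.03287 L, so [C6H5COO-] = 0.004532/0.03287 = 0.1379 M.
Kb = Kw/Ka = 1.0e-14 / 6.3 x 10^-5 = 1.59e-10.
[OH^-] = sqrt(Kb x [C6H5COO-]) = sqrt(1.59e-10 x 0.1379) = 4.68e-6 M.
pOH = 5.33, so pH = 14.00 - 5.33 = 8.67.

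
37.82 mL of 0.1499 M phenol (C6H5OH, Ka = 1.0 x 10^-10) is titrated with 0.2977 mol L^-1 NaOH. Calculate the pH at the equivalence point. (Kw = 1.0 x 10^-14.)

11.50

n(C6H5OH) = 0.1499 x 0.03782 = 0.005669 mol; V(NaOH) at equivalence = 0.005669/0.2977 = 0.01904 L.
At equivalence all the acid is converted to C6H5O-; total volume = 0.03782 + 0.01904 = 0.05686 L, so [C6H5O-] = 0.005669/0.05686 = 0.09970 M.
Kb = Kw/Ka = 1.0e-14 / 1.0 x 10^-10 = 0.000100.
[OH^-] = sqrt(Kb x [C6H5O-]) = sqrt(0.000100 x 0.09970) = 0.00316 M.
pOH = 2.50, so pH = 14.00 - 2.50 = 11.50.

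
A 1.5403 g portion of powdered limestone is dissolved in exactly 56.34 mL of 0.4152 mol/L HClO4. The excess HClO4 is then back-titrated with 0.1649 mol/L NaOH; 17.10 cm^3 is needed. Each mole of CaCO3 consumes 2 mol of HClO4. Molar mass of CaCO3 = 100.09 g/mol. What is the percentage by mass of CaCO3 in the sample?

66.8%

Total n(HClO4) added = 0.4152 x 0.05634 = 0.02339 mol.
n(NaOH) used = 0.1649 x 0.01710 = 0.002820 mol, which equals the excess n(HClO4).
So n(HClO4) consumed by the sample = 0.02339 - 0.002820 = 0.02057 mol.
n(CaCO3) = 0.02057 / 2 = 0.01029 mol.
mass CaCO3 = 0.01029 x 100.09 = 1.030 g, so %CaCO3 = 1.030/1.5403 x 100 = 66.8%.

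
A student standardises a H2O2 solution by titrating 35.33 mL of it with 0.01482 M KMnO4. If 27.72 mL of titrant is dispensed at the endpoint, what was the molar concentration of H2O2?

n(KMnO4) = 0.01482 x 0.02772 = 0.0004108 mol.
From the balanced equation, 2 mol KMnO4 reacts with 5 mol H2O2, so n(H2O2) = 0.0004108 x 5/2 = 0.001027 mol.
[H2O2] = 0.001027 / 0.03533 L = 0.0291 M.

0.0291 M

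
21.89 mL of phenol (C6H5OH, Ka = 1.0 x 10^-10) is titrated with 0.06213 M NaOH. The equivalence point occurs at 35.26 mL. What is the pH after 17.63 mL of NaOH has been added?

10.00

17.63 mL is exactly half the equivalence volume (35.26/2), i.e. the half-equivalence point.
There, n(HA) = n(A^-), so pH = pKa = -log(1.0 x 10^-10) = 10.00.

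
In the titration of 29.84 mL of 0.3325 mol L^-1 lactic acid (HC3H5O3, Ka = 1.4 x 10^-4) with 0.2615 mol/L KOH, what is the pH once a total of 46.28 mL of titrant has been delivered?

12.46

n(acid) = 0.3325 x 0.02984 = 0.009922 mol; n(KOH) added = 0.2615 x 0.04628 = 0.01210 mol.
Base is in excess by 0.01210 - 0.009922 = 0.002180 mol in a total volume of 0.07612 L.
[OH^-] = 0.002180/0.07612 = 0.02864 M, so pOH = 1.54 and pH = 14.00 - 1.54 = 12.46.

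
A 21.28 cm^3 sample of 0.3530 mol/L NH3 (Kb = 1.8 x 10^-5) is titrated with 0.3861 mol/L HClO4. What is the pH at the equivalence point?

n(NH3) = 0.3530 x 0.02128 = 0.007512 mol; V(HClO4) at equivalence = 0.007512/0.3861 = 0.01946 L.
At equivalence the base is fully converted to NH4+; total volume = 0.04074 L, so [NH4+] = 0.007512/0.04074 = 0.1844 M.
Ka(NH4+) = Kw/Kb = 1.0e-14 / 1.8 x 10^-5 = 5.56e-10.
[H^+] = sqrt(Ka x [NH4+]) = sqrt(5.56e-10 x 0.1844) = 1.01e-5 M.
pH = -log(1.01e-5) = 4.99.

4.99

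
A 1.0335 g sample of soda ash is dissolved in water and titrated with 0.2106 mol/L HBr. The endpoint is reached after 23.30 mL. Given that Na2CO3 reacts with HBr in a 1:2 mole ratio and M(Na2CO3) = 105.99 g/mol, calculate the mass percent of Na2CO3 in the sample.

n(HBr) = 0.2106 x 0.02330 = 0.004907 mol.
n(Na2CO3) = 0.004907 / 2 = 0.002453 mol.
mass of Na2CO3 = 0.002453 x 105.99 = 0.2600 g.
% purity = 0.2600 / 1.0335 x 100 = 25.2%.

25.2%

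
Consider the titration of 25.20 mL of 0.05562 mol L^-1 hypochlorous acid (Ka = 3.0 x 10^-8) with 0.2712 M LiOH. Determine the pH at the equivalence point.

10.09

n(HClO) = 0.05562 x 0.02520 = 0.001402 mol; V(LiOH) at equivalence = 0.001402/0.2712 = 0.005168 L.
At equivalence all the acid is converted to ClO-; total volume = 0.02520 + 0.005168 = 0.03037 L, so [ClO-] = 0.001402/0.03037 = 0.04615 M.
Kb = Kw/Ka = 1.0e-14 / 3.0 x 10^-8 = 3.33e-7.
[OH^-] = sqrt(Kb x [ClO-]) = sqrt(3.33e-7 x 0.04615) = 0.000124 M.
pOH = 3.91, so pH = 14.00 - 3.91 = 10.09.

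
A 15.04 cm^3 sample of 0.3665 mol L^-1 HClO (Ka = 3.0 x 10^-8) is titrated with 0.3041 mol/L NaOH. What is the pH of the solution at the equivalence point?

10.37

n(HClO) = 0.3665 x 0.01504 = 0.005512 mol; V(NaOH) at equivalence = 0.005512/0.3041 = 0.01813 L.
At equivalence all the acid is converted to ClO-; total volume = 0.01504 + 0.01813 = 0.03317 L, so [ClO-] = 0.005512/0.03317 = 0.1662 M.
Kb = Kw/Ka = 1.0e-14 / 3.0 x 10^-8 = 3.33e-7.
[OH^-] = sqrt(Kb x [ClO-]) = sqrt(3.33e-7 x 0.1662) = 0.000235 M.
pOH = 3.63, so pH = 14.00 - 3.63 = 10.37.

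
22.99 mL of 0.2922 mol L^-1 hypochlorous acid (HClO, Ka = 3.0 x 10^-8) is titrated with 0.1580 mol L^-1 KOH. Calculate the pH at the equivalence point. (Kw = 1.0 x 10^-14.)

10.27

n(HClO) = 0.2922 x 0.02299 = 0.006718 mol; V(KOH) at equivalence = 0.006718/0.1580 = 0.04252 L.
At equivalence all the acid is converted to ClO-; total volume = 0.02299 + 0.04252 = 0.06551 L, so [ClO-] = 0.006718/0.06551 = 0.1025 M.
Kb = Kw/Ka = 1.0e-14 / 3.0 x 10^-8 = 3.33e-7.
[OH^-] = sqrt(Kb x [ClO-]) = sqrt(3.33e-7 x 0.1025) = 0.000185 M.
pOH = 3.73, so pH = 14.00 - 3.73 = 10.27.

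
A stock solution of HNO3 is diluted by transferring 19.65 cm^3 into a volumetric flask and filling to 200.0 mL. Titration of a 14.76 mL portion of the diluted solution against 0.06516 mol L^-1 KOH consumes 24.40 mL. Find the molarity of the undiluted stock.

1.10 M

n(KOH) = 0.06516 x 0.02440 = 0.001590 mol.
n(HNO3) in the aliquot = 0.001590 mol.
[diluted HNO3] = 0.001590 / 0.01476 = 0.1077 M.
Dilution factor = 200.0/19.65 = 10.18, so [stock] = 0.1077 x 10.18 = 1.10 M.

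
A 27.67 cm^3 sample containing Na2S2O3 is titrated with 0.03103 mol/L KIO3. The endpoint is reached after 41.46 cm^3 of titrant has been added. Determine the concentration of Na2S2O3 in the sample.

n(KIO3) = 0.03103 x 0.04146 = 0.001287 mol.
From the balanced equation, 1 mol KIO3 reacts with 6 mol Na2S2O3, so n(Na2S2O3) = 0.001287 x 6/1 = 0.007719 mol.
[Na2S2O3] = 0.007719 / 0.02767 L = 0.279 M.

0.279 M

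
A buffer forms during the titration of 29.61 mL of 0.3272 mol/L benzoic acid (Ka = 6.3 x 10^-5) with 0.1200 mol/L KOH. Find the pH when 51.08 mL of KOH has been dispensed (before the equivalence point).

Initial n(C6H5COOH) = 0.3272 x 0.02961 = 0.009688 mol.
n(KOH) added = 0.1200 x 0.05108 = 0.006130 mol, converting that many moles of C6H5COOH to C6H5COO-.
Remaining n(C6H5COOH) = 0.003559 mol; n(C6H5COO-) = 0.006130 mol.
By Henderson-Hasselbalch, pH = pKa + log([A^-]/[HA]) = 4.20 + log(0.006130/0.003559) = 4.20 + (+0.24) = 4.44.

4.44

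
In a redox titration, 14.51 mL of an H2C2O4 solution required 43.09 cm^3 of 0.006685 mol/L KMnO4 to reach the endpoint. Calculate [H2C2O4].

n(KMnO4) = 0.006685 x 0.04309 = 0.0002881 mol.
From the balanced equation, 2 mol KMnO4 reacts with 5 mol H2C2O4, so n(H2C2O4) = 0.0002881 x 5/2 = 0.0007201 mol.
[H2C2O4] = 0.0007201 / 0.01451 L = 0.0496 M.

0.0496 M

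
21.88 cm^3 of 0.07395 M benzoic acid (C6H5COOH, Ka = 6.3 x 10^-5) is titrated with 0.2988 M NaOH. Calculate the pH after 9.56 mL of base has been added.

n(acid) = 0.07395 x 0.02188 = 0.001618 mol; n(NaOH) added = 0.2988 x 0.009560 = 0.002857 mol.
Base is in excess by 0.002857 - 0.001618 = 0.001239 mol in a total volume of 0.03144 L.
[OH^-] = 0.001239/0.03144 = 0.03939 M, so pOH = 1.40 and pH = 14.00 - 1.40 = 12.60.

12.60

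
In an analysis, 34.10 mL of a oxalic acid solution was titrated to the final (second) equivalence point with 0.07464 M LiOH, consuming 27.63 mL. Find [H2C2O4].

0.0302 M

n(LiOH) = 0.07464 x 0.02763 = 0.002062 mol.
At the final (second) equivalence point, 2 mol OH^- react per mol H2C2O4, so n(H2C2O4) = 0.002062 / 2 = 0.001031 mol.
[H2C2O4] = 0.001031 / 0.03410 L = 0.0302 M.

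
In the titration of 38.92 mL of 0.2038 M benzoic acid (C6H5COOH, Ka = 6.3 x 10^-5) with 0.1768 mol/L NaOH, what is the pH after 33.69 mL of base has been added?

Initial n(C6H5COOH) = 0.2038 x 0.03892 = 0.007932 mol.
n(NaOH) added = 0.1768 x 0.03369 = 0.005956 mol, converting that many moles of C6H5COOH to C6H5COO-.
Remaining n(C6H5COOH) = 0.001976 mol; n(C6H5COO-) = 0.005956 mol.
By Henderson-Hasselbalch, pH = pKa + log([A^-]/[HA]) = 4.20 + log(0.005956/0.001976) = 4.20 + (+0.48) = 4.68.

4.68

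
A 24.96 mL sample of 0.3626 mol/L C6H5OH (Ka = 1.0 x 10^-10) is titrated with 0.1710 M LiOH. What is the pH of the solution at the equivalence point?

11.53

n(C6H5OH) = 0.3626 x 0.02496 = 0.009050 mol; V(LiOH) at equivalence = 0.009050/0.1710 = 0.05293 L.
At equivalence all the acid is converted to C6H5O-; total volume = 0.02496 + 0.05293 = 0.07789 L, so [C6H5O-] = 0.009050/0.07789 = 0.1162 M.
Kb = Kw/Ka = 1.0e-14 / 1.0 x 10^-10 = 0.000100.
[OH^-] = sqrt(Kb x [C6H5O-]) = sqrt(0.000100 x 0.1162) = 0.00341 M.
pOH = 2.47, so pH = 14.00 - 2.47 = 11.53.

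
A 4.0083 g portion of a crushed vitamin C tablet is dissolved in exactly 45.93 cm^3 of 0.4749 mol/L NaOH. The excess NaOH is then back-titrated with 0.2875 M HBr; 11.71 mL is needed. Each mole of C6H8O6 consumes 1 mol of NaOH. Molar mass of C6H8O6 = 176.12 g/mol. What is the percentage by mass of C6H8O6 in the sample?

81.0%

Total n(NaOH) added = 0.4749 x 0.04593 = 0.02181 mol.
n(HBr) used = 0.2875 x 0.01171 = 0.003367 mol, which equals the excess n(NaOH).
So n(NaOH) consumed by the sample = 0.02181 - 0.003367 = 0.01845 mol.
n(C6H8O6) = 0.01845 / 1 = 0.01845 mol.
mass C6H8O6 = 0.01845 x 176.12 = 3.249 g, so %C6H8O6 = 3.249/4.0083 x 100 = 81.0%.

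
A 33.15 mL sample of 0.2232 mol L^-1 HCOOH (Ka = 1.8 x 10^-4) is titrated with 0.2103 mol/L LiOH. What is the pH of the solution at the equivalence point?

n(HCOOH) = 0.2232 x 0.03315 = 0.007399 mol; V(LiOH) at equivalence = 0.007399/0.2103 = 0.03518 L.
At equivalence all the acid is converted to HCOO-; total volume = 0.03315 + 0.03518 = 0.06833 L, so [HCOO-] = 0.007399/0.06833 = 0.1083 M.
Kb = Kw/Ka = 1.0e-14 / 1.8 x 10^-4 = 5.56e-11.
[OH^-] = sqrt(Kb x [HCOO-]) = sqrt(5.56e-11 x 0.1083) = 2.45e-6 M.
pOH = 5.61, so pH = 14.00 - 5.61 = 8.39.

8.39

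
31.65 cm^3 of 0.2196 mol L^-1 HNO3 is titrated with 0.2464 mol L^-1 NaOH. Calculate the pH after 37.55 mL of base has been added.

n(acid) = 0.2196 x 0.03165 = 0.006950 mol; n(NaOH) added = 0.2464 x 0.03755 = 0.009252 mol.
Base is in excess by 0.009252 - 0.006950 = 0.002302 mol in a total volume of 0.06920 L.
[OH^-] = 0.002302/0.06920 = 0.03327 M, so pOH = 1.48 and pH = 14.00 - 1.48 = 12.52.

12.52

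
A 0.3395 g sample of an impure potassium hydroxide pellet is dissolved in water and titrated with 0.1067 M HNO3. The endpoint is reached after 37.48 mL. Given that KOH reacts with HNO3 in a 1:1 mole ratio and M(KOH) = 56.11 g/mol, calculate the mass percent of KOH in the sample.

n(HNO3) = 0.1067 x 0.03748 = 0.003999 mol.
n(KOH) = 0.003999 / 1 = 0.003999 mol.
mass of KOH = 0.003999 x 56.11 = 0.2244 g.
% purity = 0.2244 / 0.3395 x 100 = 66.1%.

66.1%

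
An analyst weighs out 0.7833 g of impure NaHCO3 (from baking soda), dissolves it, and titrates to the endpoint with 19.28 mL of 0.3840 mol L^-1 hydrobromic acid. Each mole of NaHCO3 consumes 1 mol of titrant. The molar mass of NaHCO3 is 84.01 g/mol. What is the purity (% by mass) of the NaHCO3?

n(HBr) = 0.3840 x 0.01928 = 0.007404 mol.
n(NaHCO3) = 0.007404 / 1 = 0.007404 mol.
mass of NaHCO3 = 0.007404 x 84.01 = 0.6220 g.
% purity = 0.6220 / 0.7833 x 100 = 79.4%.

79.4%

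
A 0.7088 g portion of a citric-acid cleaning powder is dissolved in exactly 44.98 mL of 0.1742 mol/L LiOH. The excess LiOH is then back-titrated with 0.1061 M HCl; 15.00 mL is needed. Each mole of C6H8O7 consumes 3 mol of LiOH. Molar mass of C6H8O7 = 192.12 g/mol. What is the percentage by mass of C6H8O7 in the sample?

56.4%

Total n(LiOH) added = 0.1742 x 0.04498 = 0.007836 mol.
n(HCl) used = 0.1061 x 0.01500 = 0.001591 mol, which equals the excess n(LiOH).
So n(LiOH) consumed by the sample = 0.007836 - 0.001591 = 0.006244 mol.
n(C6H8O7) = 0.006244 / 3 = 0.002081 mol.
mass C6H8O7 = 0.002081 x 192.12 = 0.3999 g, so %C6H8O7 = 0.3999/0.7088 x 100 = 56.4%.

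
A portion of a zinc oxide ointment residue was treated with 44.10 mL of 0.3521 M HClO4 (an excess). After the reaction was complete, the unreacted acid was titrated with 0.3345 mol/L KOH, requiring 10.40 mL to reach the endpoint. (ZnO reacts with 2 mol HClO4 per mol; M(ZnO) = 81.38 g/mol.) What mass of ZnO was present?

0.490 g

Total n(HClO4) added = 0.3521 x 0.04410 = 0.01553 mol.
n(KOH) used = 0.3345 x 0.01040 = 0.003479 mol, which equals the excess n(HClO4).
So n(HClO4) consumed by the sample = 0.01553 - 0.003479 = 0.01205 mol.
n(ZnO) = 0.01205 / 2 = 0.006024 mol.
mass = 0.006024 mol x 81.38 g/mol = 0.490 g.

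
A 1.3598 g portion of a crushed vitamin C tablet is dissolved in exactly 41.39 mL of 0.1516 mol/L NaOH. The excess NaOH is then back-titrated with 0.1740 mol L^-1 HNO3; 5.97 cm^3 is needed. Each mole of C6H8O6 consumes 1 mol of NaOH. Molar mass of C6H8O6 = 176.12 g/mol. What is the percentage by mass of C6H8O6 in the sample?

Total n(NaOH) added = 0.1516 x 0.04139 = 0.006275 mol.
n(HNO3) used = 0.1740 x 0.005970 = 0.001039 mol, which equals the excess n(NaOH).
So n(NaOH) consumed by the sample = 0.006275 - 0.001039 = 0.005236 mol.
n(C6H8O6) = 0.005236 / 1 = 0.005236 mol.
mass C6H8O6 = 0.005236 x 176.12 = 0.9222 g, so %C6H8O6 = 0.9222/1.3598 x 100 = 67.8%.

67.8%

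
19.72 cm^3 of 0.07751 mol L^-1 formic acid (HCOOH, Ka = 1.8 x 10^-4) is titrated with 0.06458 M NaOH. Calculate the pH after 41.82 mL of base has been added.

12.28

n(acid) = 0.07751 x 0.01972 = 0.001528 mol; n(NaOH) added = 0.06458 x 0.04182 = 0.002701 mol.
Base is in excess by 0.002701 - 0.001528 = 0.001172 mol in a total volume of 0.06154 L.
[OH^-] = 0.001172/0.06154 = 0.01905 M, so pOH = 1.72 and pH = 14.00 - 1.72 = 12.28.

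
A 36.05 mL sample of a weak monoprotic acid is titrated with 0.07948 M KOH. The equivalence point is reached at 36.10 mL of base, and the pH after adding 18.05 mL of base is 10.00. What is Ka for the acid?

18.05 mL is half of the equivalence volume, so this is the half-equivalence point where [HA] = [A^-].
At half-equivalence pH = pKa, so pKa = 10.00.
Ka = 10^(-10.00) = 1.0 x 10^-10.

1.0 x 10^-10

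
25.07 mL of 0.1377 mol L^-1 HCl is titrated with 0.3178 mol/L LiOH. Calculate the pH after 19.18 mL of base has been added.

n(acid) = 0.1377 x 0.02507 = 0.003452 mol; n(LiOH) added = 0.3178 x 0.01918 = 0.006095 mol.
Base is in excess by 0.006095 - 0.003452 = 0.002643 mol in a total volume of 0.04425 L.
[OH^-] = 0.002643/0.04425 = 0.05973 M, so pOH = 1.22 and pH = 14.00 - 1.22 = 12.78.

12.78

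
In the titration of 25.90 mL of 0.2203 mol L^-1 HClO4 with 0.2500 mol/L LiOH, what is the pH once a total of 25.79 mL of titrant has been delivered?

n(acid) = 0.2203 x 0.02590 = 0.005706 mol; n(LiOH) added = 0.2500 x 0.02579 = 0.006448 mol.
Base is in excess by 0.006448 - 0.005706 = 0.0007417 mol in a total volume of 0.05169 L.
[OH^-] = 0.0007417/0.05169 = 0.01435 M, so pOH = 1.84 and pH = 14.00 - 1.84 = 12.16.

12.16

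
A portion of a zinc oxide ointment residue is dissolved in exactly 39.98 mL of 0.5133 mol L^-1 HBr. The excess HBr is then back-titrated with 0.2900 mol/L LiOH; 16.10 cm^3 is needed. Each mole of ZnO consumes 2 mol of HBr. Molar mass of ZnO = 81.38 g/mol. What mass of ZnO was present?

Total n(HBr) added = 0.5133 x 0.03998 = 0.02052 mol.
n(LiOH) used = 0.2900 x 0.01610 = 0.004669 mol, which equals the excess n(HBr).
So n(HBr) consumed by the sample = 0.02052 - 0.004669 = 0.01585 mol.
n(ZnO) = 0.01585 / 2 = 0.007926 mol.
mass = 0.007926 mol x 81.38 g/mol = 0.645 g.

0.645 g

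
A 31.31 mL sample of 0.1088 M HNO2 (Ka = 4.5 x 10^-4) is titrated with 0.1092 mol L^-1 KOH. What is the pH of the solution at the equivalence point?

n(HNO2) = 0.1088 x 0.03131 = 0.003407 mol; V(KOH) at equivalence = 0.003407/0.1092 = 0.03120 L.
At equivalence all the acid is converted to NO2-; total volume = 0.03131 + 0.03120 = 0.06251 L, so [NO2-] = 0.003407/0.06251 = 0.05450 M.
Kb = Kw/Ka = 1.0e-14 / 4.5 x 10^-4 = 2.22e-11.
[OH^-] = sqrt(Kb x [NO2-]) = sqrt(2.22e-11 x 0.05450) = 1.10e-6 M.
pOH = 5.96, so pH = 14.00 - 5.96 = 8.04.

8.04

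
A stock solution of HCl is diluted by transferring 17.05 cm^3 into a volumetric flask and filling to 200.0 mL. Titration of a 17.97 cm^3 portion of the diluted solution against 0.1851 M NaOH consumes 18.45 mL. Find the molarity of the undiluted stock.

2.23 M

n(NaOH) = 0.1851 x 0.01845 = 0.003415 mol.
n(HCl) in the aliquot = 0.003415 mol.
[diluted HCl] = 0.003415 / 0.01797 = 0.1900 M.
Dilution factor = 200.0/17.05 = 11.73, so [stock] = 0.1900 x 11.73 = 2.23 M.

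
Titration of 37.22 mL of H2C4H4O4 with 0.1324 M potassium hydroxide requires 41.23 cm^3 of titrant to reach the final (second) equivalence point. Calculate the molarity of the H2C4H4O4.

0.0733 M

n(KOH) = 0.1324 x 0.04123 = 0.005459 mol.
At the final (second) equivalence point, 2 mol OH^- react per mol H2C4H4O4, so n(H2C4H4O4) = 0.005459 / 2 = 0.002729 mol.
[H2C4H4O4] = 0.002729 / 0.03722 L = 0.0733 M.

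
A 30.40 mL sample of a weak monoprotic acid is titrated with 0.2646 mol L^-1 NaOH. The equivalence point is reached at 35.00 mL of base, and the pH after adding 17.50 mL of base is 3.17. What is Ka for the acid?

6.8 x 10^-4

17.50 mL is half of the equivalence volume, so this is the half-equivalence point where [HA] = [A^-].
At half-equivalence pH = pKa, so pKa = 3.17.
Ka = 10^(-3.17) = 6.8 x 10^-4.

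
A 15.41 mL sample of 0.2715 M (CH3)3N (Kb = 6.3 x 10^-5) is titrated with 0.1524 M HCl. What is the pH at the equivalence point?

n((CH3)3N) = 0.2715 x 0.01541 = 0.004184 mol; V(HCl) at equivalence = 0.004184/0.1524 = 0.02745 L.
At equivalence the base is fully converted to (CH3)3NH+; total volume = 0.04286 L, so [(CH3)3NH+] = 0.004184/0.04286 = 0.09761 M.
Ka((CH3)3NH+) = Kw/Kb = 1.0e-14 / 6.3 x 10^-5 = 1.59e-10.
[H^+] = sqrt(Ka x [(CH3)3NH+]) = sqrt(1.59e-10 x 0.09761) = 3.94e-6 M.
pH = -log(3.94e-6) = 5.40.

5.40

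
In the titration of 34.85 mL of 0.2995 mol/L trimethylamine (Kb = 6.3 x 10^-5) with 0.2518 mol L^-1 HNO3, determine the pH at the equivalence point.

n((CH3)3N) = 0.2995 x 0.03485 = 0.01044 mol; V(HNO3) at equivalence = 0.01044/0.2518 = 0.04145 L.
At equivalence the base is fully converted to (CH3)3NH+; total volume = 0.07630 L, so [(CH3)3NH+] = 0.01044/0.07630 = 0.1368 M.
Ka((CH3)3NH+) = Kw/Kb = 1.0e-14 / 6.3 x 10^-5 = 1.59e-10.
[H^+] = sqrt(Ka x [(CH3)3NH+]) = sqrt(1.59e-10 x 0.1368) = 4.66e-6 M.
pH = -log(4.66e-6) = 5.33.

5.33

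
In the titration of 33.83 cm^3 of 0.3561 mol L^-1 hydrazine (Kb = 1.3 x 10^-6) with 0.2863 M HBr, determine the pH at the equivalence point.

4.46

n(N2H4) = 0.3561 x 0.03383 = 0.01205 mol; V(HBr) at equivalence = 0.01205/0.2863 = 0.04208 L.
At equivalence the base is fully converted to N2H5+; total volume = 0.07591 L, so [N2H5+] = 0.01205/0.07591 = 0.1587 M.
Ka(N2H5+) = Kw/Kb = 1.0e-14 / 1.3 x 10^-6 = 7.69e-9.
[H^+] = sqrt(Ka x [N2H5+]) = sqrt(7.69e-9 x 0.1587) = 3.49e-5 M.
pH = -log(3.49e-5) = 4.46.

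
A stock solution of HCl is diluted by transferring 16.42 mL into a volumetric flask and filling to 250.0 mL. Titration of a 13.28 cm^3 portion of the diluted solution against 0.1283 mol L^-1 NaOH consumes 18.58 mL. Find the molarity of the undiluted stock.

2.73 M

n(NaOH) = 0.1283 x 0.01858 = 0.002384 mol.
n(HCl) in the aliquot = 0.002384 mol.
[diluted HCl] = 0.002384 / 0.01328 = 0.1795 M.
Dilution factor = 250.0/16.42 = 15.23, so [stock] = 0.1795 x 15.23 = 2.73 M.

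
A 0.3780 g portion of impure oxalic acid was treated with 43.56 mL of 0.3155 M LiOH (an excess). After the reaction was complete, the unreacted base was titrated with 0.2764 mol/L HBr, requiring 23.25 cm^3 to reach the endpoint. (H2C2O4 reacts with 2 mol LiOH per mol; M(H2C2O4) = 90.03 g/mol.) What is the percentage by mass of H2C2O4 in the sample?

87.1%

Total n(LiOH) added = 0.3155 x 0.04356 = 0.01374 mol.
n(HBr) used = 0.2764 x 0.02325 = 0.006426 mol, which equals the excess n(LiOH).
So n(LiOH) consumed by the sample = 0.01374 - 0.006426 = 0.007317 mol.
n(H2C2O4) = 0.007317 / 2 = 0.003658 mol.
mass H2C2O4 = 0.003658 x 90.03 = 0.3294 g, so %H2C2O4 = 0.3294/0.3780 x 100 = 87.1%.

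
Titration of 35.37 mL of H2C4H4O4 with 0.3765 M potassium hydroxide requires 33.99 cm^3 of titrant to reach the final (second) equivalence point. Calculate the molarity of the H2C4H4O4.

n(KOH) = 0.3765 x 0.03399 = 0.01280 mol.
At the final (second) equivalence point, 2 mol OH^- react per mol H2C4H4O4, so n(H2C4H4O4) = 0.01280 / 2 = 0.006399 mol.
[H2C4H4O4] = 0.006399 / 0.03537 L = 0.181 M.

0.181 M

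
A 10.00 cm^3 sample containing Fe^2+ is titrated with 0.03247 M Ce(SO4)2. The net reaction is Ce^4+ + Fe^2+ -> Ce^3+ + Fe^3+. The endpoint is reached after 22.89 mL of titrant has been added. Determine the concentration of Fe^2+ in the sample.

n(Ce(SO4)2) = 0.03247 x 0.02289 = 0.0007432 mol.
From the balanced equation, 1 mol Ce(SO4)2 reacts with 1 mol Fe^2+, so n(Fe^2+) = 0.0007432 x 1/1 = 0.0007432 mol.
[Fe^2+] = 0.0007432 / 0.01000 L = 0.0743 M.

0.0743 M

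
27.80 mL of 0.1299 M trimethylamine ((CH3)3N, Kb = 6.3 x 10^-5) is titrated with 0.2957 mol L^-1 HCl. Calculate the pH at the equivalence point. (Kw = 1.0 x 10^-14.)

5.42

n((CH3)3N) = 0.1299 x 0.02780 = 0.003611 mol; V(HCl) at equivalence = 0.003611/0.2957 = 0.01221 L.
At equivalence the base is fully converted to (CH3)3NH+; total volume = 0.04001 L, so [(CH3)3NH+] = 0.003611/0.04001 = 0.09025 M.
Ka((CH3)3NH+) = Kw/Kb = 1.0e-14 / 6.3 x 10^-5 = 1.59e-10.
[H^+] = sqrt(Ka x [(CH3)3NH+]) = sqrt(1.59e-10 x 0.09025) = 3.78e-6 M.
pH = -log(3.78e-6) = 5.42.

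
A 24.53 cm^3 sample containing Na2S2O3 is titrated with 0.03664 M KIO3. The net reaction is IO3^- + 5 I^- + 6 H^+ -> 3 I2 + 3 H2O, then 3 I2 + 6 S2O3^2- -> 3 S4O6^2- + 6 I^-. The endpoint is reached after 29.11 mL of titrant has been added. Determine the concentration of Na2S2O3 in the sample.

n(KIO3) = 0.03664 x 0.02911 = 0.001067 mol.
From the balanced equation, 1 mol KIO3 reacts with 6 mol Na2S2O3, so n(Na2S2O3) = 0.001067 x 6/1 = 0.006400 mol.
[Na2S2O3] = 0.006400 / 0.02453 L = 0.261 M.

0.261 M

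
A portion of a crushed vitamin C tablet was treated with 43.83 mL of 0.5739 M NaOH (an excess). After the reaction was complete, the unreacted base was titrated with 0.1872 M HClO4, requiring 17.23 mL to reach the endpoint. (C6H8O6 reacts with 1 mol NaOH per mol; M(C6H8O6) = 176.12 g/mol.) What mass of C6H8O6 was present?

3.86 g

Total n(NaOH) added = 0.5739 x 0.04383 = 0.02515 mol.
n(HClO4) used = 0.1872 x 0.01723 = 0.003225 mol, which equals the excess n(NaOH).
So n(NaOH) consumed by the sample = 0.02515 - 0.003225 = 0.02193 mol.
n(C6H8O6) = 0.02193 / 1 = 0.02193 mol.
mass = 0.02193 mol x 176.12 g/mol = 3.86 g.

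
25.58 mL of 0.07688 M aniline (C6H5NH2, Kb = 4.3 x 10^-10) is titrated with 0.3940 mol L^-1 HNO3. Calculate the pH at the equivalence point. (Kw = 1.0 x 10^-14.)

n(C6H5NH2) = 0.07688 x 0.02558 = 0.001967 mol; V(HNO3) at equivalence = 0.001967/0.3940 = 0.004991 L.
At equivalence the base is fully converted to C6H5NH3+; total volume = 0.03057 L, so [C6H5NH3+] = 0.001967/0.03057 = 0.06433 M.
Ka(C6H5NH3+) = Kw/Kb = 1.0e-14 / 4.3 x 10^-10 = 2.33e-5.
[H^+] = sqrt(Ka x [C6H5NH3+]) = sqrt(2.33e-5 x 0.06433) = 0.00122 M.
pH = -log(0.00122) = 2.91.

2.91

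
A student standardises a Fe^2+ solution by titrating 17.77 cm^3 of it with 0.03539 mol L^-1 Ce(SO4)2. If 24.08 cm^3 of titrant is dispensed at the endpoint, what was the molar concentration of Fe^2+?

n(Ce(SO4)2) = 0.03539 x 0.02408 = 0.0008522 mol.
From the balanced equation, 1 mol Ce(SO4)2 reacts with 1 mol Fe^2+, so n(Fe^2+) = 0.0008522 x 1/1 = 0.0008522 mol.
[Fe^2+] = 0.0008522 / 0.01777 L = 0.0480 M.

0.0480 M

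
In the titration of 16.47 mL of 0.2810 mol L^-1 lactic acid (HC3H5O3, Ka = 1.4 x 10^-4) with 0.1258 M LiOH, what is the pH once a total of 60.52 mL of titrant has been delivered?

12.59

n(acid) = 0.2810 x 0.01647 = 0.004628 mol; n(LiOH) added = 0.1258 x 0.06052 = 0.007613 mol.
Base is in excess by 0.007613 - 0.004628 = 0.002985 mol in a total volume of 0.07699 L.
[OH^-] = 0.002985/0.07699 = 0.03878 M, so pOH = 1.41 and pH = 14.00 - 1.41 = 12.59.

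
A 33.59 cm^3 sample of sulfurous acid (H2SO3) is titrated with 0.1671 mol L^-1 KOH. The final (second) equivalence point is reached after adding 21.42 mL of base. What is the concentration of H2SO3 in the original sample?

n(KOH) = 0.1671 x 0.02142 = 0.003579 mol.
At the final (second) equivalence point, 2 mol OH^- react per mol H2SO3, so n(H2SO3) = 0.003579 / 2 = 0.001790 mol.
[H2SO3] = 0.001790 / 0.03359 L = 0.0533 M.

0.0533 M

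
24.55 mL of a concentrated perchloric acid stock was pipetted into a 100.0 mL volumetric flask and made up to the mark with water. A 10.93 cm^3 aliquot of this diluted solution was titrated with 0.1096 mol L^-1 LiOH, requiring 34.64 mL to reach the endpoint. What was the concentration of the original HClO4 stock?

n(LiOH) = 0.1096 x 0.03464 = 0.003797 mol.
n(HClO4) in the aliquot = 0.003797 mol.
[diluted HClO4] = 0.003797 / 0.01093 = 0.3474 M.
Dilution factor = 100.0/24.55 = 4.073, so [stock] = 0.3474 x 4.073 = 1.41 M.

1.41 M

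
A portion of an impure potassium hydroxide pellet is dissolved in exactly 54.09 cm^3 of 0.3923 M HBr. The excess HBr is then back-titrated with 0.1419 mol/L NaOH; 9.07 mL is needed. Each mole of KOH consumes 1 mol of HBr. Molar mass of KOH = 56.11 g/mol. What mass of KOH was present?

Total n(HBr) added = 0.3923 x 0.05409 = 0.02122 mol.
n(NaOH) used = 0.1419 x 0.009070 = 0.001287 mol, which equals the excess n(HBr).
So n(HBr) consumed by the sample = 0.02122 - 0.001287 = 0.01993 mol.
n(KOH) = 0.01993 / 1 = 0.01993 mol.
mass = 0.01993 mol x 56.11 g/mol = 1.12 g.

1.12 g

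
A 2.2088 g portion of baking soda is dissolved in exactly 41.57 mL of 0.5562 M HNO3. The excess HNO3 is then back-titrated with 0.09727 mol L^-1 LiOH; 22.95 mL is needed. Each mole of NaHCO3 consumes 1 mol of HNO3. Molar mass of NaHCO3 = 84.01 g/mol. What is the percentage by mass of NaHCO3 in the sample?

Total n(HNO3) added = 0.5562 x 0.04157 = 0.02312 mol.
n(LiOH) used = 0.09727 x 0.02295 = 0.002232 mol, which equals the excess n(HNO3).
So n(HNO3) consumed by the sample = 0.02312 - 0.002232 = 0.02089 mol.
n(NaHCO3) = 0.02089 / 1 = 0.02089 mol.
mass NaHCO3 = 0.02089 x 84.01 = 1.755 g, so %NaHCO3 = 1.755/2.2088 x 100 = 79.4%.

79.4%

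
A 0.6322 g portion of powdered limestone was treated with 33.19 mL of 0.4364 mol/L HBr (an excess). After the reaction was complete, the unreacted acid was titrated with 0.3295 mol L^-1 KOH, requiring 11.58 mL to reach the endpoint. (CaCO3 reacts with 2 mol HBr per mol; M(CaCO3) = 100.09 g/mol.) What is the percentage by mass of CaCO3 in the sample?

Total n(HBr) added = 0.4364 x 0.03319 = 0.01448 mol.
n(KOH) used = 0.3295 x 0.01158 = 0.003816 mol, which equals the excess n(HBr).
So n(HBr) consumed by the sample = 0.01448 - 0.003816 = 0.01067 mol.
n(CaCO3) = 0.01067 / 2 = 0.005334 mol.
mass CaCO3 = 0.005334 x 100.09 = 0.5339 g, so %CaCO3 = 0.5339/0.6322 x 100 = 84.5%.

84.5%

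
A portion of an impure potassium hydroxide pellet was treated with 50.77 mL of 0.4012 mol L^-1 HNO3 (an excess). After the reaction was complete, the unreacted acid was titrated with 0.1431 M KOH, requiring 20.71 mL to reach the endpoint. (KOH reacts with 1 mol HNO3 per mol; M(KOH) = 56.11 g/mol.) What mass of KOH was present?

0.977 g

Total n(HNO3) added = 0.4012 x 0.05077 = 0.02037 mol.
n(KOH) used = 0.1431 x 0.02071 = 0.002964 mol, which equals the excess n(HNO3).
So n(HNO3) consumed by the sample = 0.02037 - 0.002964 = 0.01741 mol.
n(KOH) = 0.01741 / 1 = 0.01741 mol.
mass = 0.01741 mol x 56.11 g/mol = 0.977 g.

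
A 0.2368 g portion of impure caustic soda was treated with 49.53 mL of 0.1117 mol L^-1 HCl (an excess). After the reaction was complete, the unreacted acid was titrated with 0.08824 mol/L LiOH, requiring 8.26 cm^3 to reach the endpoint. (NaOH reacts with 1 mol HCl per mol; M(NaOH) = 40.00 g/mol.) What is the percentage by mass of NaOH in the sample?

81.1%

Total n(HCl) added = 0.1117 x 0.04953 = 0.005533 mol.
n(LiOH) used = 0.08824 x 0.008260 = 0.0007289 mol, which equals the excess n(HCl).
So n(HCl) consumed by the sample = 0.005533 - 0.0007289 = 0.004804 mol.
n(NaOH) = 0.004804 / 1 = 0.004804 mol.
mass NaOH = 0.004804 x 40.00 = 0.1921 g, so %NaOH = 0.1921/0.2368 x 100 = 81.1%.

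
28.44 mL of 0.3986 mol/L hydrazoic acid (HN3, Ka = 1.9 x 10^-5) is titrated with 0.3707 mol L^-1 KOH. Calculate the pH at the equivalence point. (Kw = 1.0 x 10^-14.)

9.00

n(HN3) = 0.3986 x 0.02844 = 0.01134 mol; V(KOH) at equivalence = 0.01134/0.3707 = 0.03058 L.
At equivalence all the acid is converted to N3-; total volume = 0.02844 + 0.03058 = 0.05902 L, so [N3-] = 0.01134/0.05902 = 0.1921 M.
Kb = Kw/Ka = 1.0e-14 / 1.9 x 10^-5 = 5.26e-10.
[OH^-] = sqrt(Kb x [N3-]) = sqrt(5.26e-10 x 0.1921) = 1.01e-5 M.
pOH = 5.00, so pH = 14.00 - 5.00 = 9.00.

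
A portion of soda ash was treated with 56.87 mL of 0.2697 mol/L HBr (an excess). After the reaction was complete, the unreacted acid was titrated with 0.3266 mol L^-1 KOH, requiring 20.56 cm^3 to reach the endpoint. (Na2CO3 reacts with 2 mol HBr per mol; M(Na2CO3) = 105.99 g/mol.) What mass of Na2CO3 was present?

0.457 g

Total n(HBr) added = 0.2697 x 0.05687 = 0.01534 mol.
n(KOH) used = 0.3266 x 0.02056 = 0.006715 mol, which equals the excess n(HBr).
So n(HBr) consumed by the sample = 0.01534 - 0.006715 = 0.008623 mol.
n(Na2CO3) = 0.008623 / 2 = 0.004311 mol.
mass = 0.004311 mol x 105.99 g/mol = 0.457 g.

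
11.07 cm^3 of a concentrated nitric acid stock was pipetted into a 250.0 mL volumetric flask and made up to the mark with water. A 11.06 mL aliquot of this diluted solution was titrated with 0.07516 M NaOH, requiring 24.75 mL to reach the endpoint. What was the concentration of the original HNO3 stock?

n(NaOH) = 0.07516 x 0.02475 = 0.001860 mol.
n(HNO3) in the aliquot = 0.001860 mol.
[diluted HNO3] = 0.001860 / 0.01106 = 0.1682 M.
Dilution factor = 250.0/11.07 = 22.58, so [stock] = 0.1682 x 22.58 = 3.80 M.

3.80 M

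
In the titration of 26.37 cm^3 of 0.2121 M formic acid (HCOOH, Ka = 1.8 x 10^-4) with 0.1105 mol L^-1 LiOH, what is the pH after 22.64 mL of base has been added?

Initial n(HCOOH) = 0.2121 x 0.02637 = 0.005593 mol.
n(LiOH) added = 0.1105 x 0.02264 = 0.002502 mol, converting that many moles of HCOOH to HCOO-.
Remaining n(HCOOH) = 0.003091 mol; n(HCOO-) = 0.002502 mol.
By Henderson-Hasselbalch, pH = pKa + log([A^-]/[HA]) = 3.74 + log(0.002502/0.003091) = 3.74 + (-0.09) = 3.65.

3.65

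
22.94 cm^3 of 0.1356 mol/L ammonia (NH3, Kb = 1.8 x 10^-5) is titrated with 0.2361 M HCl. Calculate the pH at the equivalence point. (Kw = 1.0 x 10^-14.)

n(NH3) = 0.1356 x 0.02294 = 0.003111 mol; V(HCl) at equivalence = 0.003111/0.2361 = 0.01318 L.
At equivalence the base is fully converted to NH4+; total volume = 0.03612 L, so [NH4+] = 0.003111/0.03612 = 0.08613 M.
Ka(NH4+) = Kw/Kb = 1.0e-14 / 1.8 x 10^-5 = 5.56e-10.
[H^+] = sqrt(Ka x [NH4+]) = sqrt(5.56e-10 x 0.08613) = 6.92e-6 M.
pH = -log(6.92e-6) = 5.16.

5.16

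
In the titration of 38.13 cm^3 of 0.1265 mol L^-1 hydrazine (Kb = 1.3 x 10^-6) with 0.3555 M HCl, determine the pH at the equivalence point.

n(N2H4) = 0.1265 x 0.03813 = 0.004823 mol; V(HCl) at equivalence = 0.004823/0.3555 = 0.01357 L.
At equivalence the base is fully converted to N2H5+; total volume = 0.05170 L, so [N2H5+] = 0.004823/0.05170 = 0.09330 M.
Ka(N2H5+) = Kw/Kb = 1.0e-14 / 1.3 x 10^-6 = 7.69e-9.
[H^+] = sqrt(Ka x [N2H5+]) = sqrt(7.69e-9 x 0.09330) = 2.68e-5 M.
pH = -log(2.68e-5) = 4.57.

4.57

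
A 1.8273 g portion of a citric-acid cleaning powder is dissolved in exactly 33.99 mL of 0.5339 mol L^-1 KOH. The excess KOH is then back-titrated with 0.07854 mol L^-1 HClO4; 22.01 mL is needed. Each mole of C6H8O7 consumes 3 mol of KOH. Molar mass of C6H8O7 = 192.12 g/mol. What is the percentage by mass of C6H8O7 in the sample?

57.5%

Total n(KOH) added = 0.5339 x 0.03399 = 0.01815 mol.
n(HClO4) used = 0.07854 x 0.02201 = 0.001729 mol, which equals the excess n(KOH).
So n(KOH) consumed by the sample = 0.01815 - 0.001729 = 0.01642 mol.
n(C6H8O7) = 0.01642 / 3 = 0.005473 mol.
mass C6H8O7 = 0.005473 x 192.12 = 1.051 g, so %C6H8O7 = 1.051/1.8273 x 100 = 57.5%.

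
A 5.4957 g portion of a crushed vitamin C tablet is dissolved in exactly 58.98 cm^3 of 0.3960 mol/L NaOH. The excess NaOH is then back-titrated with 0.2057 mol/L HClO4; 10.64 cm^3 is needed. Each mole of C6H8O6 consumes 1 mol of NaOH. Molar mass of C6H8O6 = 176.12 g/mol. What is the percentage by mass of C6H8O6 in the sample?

Total n(NaOH) added = 0.3960 x 0.05898 = 0.02336 mol.
n(HClO4) used = 0.2057 x 0.01064 = 0.002189 mol, which equals the excess n(NaOH).
So n(NaOH) consumed by the sample = 0.02336 - 0.002189 = 0.02117 mol.
n(C6H8O6) = 0.02117 / 1 = 0.02117 mol.
mass C6H8O6 = 0.02117 x 176.12 = 3.728 g, so %C6H8O6 = 3.728/5.4957 x 100 = 67.8%.

67.8%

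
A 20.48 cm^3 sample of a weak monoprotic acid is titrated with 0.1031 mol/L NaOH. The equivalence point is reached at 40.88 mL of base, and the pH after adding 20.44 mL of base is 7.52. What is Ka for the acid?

3.0 x 10^-8

20.44 mL is half of the equivalence volume, so this is the half-equivalence point where [HA] = [A^-].
At half-equivalence pH = pKa, so pKa = 7.52.
Ka = 10^(-7.52) = 3.0 x 10^-8.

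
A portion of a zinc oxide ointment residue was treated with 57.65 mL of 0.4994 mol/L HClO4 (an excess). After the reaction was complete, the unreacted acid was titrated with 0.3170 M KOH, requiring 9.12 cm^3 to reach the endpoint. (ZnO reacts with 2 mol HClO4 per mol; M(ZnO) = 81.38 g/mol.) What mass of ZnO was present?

1.05 g

Total n(HClO4) added = 0.4994 x 0.05765 = 0.02879 mol.
n(KOH) used = 0.3170 x 0.009120 = 0.002891 mol, which equals the excess n(HClO4).
So n(HClO4) consumed by the sample = 0.02879 - 0.002891 = 0.02590 mol.
n(ZnO) = 0.02590 / 2 = 0.01295 mol.
mass = 0.01295 mol x 81.38 g/mol = 1.05 g.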